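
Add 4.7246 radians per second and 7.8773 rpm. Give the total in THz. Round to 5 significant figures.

8.8323e-13 terahertz

4.7246 rad/s = 7.51943e-13 THz and 7.8773 rpm = 1.31288e-13 THz.
7.51943e-13 + 1.31288e-13 ≈ 8.8323e-13 THz.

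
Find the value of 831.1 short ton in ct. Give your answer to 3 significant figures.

1 short ton = 4.53592 × 10^6 ct.
831.1 × 4.53592 × 10^6 ≈ 3.77 × 10^9 ct.

3.77 × 10^9 carats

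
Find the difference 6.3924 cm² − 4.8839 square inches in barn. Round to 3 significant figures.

6.3924 cm² = 6.39240e+24 barn and 4.8839 in² = 3.15090e+25 barn.
6.39240e+24 − 3.15090e+25 ≈ -2.51e+25 barn.

-2.51e+25 barn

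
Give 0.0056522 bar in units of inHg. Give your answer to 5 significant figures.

1 bar = 29.5300 inHg.
Then 0.0056522 × 29.5300 ≈ 0.16691 inHg.

0.16691 inches of mercury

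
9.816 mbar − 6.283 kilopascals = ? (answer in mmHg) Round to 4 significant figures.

-39.76 mmHg

9.816 mbar = 7.36260 mmHg and 6.283 kPa = 47.1264 mmHg.
7.36260 − 47.1264 ≈ -39.76 mmHg.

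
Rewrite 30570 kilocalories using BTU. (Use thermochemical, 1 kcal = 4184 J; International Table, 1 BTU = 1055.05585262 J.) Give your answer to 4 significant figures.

121200 British thermal units

1 kilocalorie = 3.96567 BTU.
30570 × 3.96567 ≈ 121200 BTU.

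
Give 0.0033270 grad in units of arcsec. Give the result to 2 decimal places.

10.78 arcsec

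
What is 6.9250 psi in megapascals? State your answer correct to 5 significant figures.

1 psi = 0.00689476 MPa.
Then 6.9250 × 0.00689476 ≈ 0.047746 MPa.

0.047746 MPa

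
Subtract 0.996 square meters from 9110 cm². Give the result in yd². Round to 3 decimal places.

-0.102 yd²

9110 cm² = 1.08955 yd² and 0.996 m² = 1.19121 yd².
1.08955 − 1.19121 ≈ -0.102 yd².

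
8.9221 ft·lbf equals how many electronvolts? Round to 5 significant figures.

7.5502 × 10^19 eV

1 ft·lbf = 8.46235 × 10^18 eV.
Then 8.9221 × 8.46235 × 10^18 ≈ 7.5502 × 10^19 eV.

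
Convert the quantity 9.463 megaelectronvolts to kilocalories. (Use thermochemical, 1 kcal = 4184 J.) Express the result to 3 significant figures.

3.62 × 10^-16 kilocalories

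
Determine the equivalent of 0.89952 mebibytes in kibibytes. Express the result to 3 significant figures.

921 KiB

1 MiB = 1024.00 kibibytes.
Then 0.89952 × 1024.00 ≈ 921 KiB.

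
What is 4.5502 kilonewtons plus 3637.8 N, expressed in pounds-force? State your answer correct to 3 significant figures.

1840 lbf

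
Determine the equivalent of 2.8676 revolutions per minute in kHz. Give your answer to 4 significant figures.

4.779 × 10^-5 kilohertz

1 revolution per minute = 1.66667 × 10^-5 kilohertz.
So 2.8676 × 1.66667 × 10^-5 ≈ 4.779 × 10^-5 kHz.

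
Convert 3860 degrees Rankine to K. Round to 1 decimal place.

2144.4 K

°R = K × 9/5.
Applying the formula gives 2144.4 K.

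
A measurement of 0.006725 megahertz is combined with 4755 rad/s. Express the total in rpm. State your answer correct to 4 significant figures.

0.006725 MHz = 403500 rpm and 4755 rad/s = 45406.9 rpm.
403500 + 45406.9 ≈ 448900 rpm.

448900 rpm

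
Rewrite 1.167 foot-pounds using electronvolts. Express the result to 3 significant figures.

9.88e+18 eV

1 foot-pound = 8.46235e+18 electronvolts.
1.167 × 8.46235e+18 ≈ 9.88e+18 eV.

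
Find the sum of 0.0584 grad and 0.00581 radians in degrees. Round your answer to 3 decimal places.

0.385 °

0.0584 grad = 0.0525600 ° and 0.00581 rad = 0.332888 °.
0.0525600 + 0.332888 ≈ 0.385 °.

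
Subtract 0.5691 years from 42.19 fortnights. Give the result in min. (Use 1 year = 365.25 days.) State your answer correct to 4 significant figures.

42.19 fortnight = 850550 min and 0.5691 yr = 299324 min.
850550 − 299324 ≈ 551200 min.

551200 min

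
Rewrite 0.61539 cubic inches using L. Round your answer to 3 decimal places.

0.010 L

1 in³ = 0.0163871 liters.
0.61539 × 0.0163871 ≈ 0.010 L.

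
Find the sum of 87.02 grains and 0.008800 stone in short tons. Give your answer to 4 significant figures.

87.02 gr = 6.21571e-6 short ton and 0.008800 st = 6.16000e-5 short ton.
6.21571e-6 + 6.16000e-5 ≈ 6.782e-5 short ton.

6.782e-5 short tons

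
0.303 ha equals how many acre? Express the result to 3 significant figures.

0.749 acres

1 ha = 2.47105 acre.
0.303 × 2.47105 ≈ 0.749 acre.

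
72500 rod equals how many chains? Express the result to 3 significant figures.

18100 chain

1 rod = 0.250000 chains.
Then 72500 × 0.250000 ≈ 18100 chain.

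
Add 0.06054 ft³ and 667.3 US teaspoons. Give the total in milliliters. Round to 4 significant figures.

0.06054 ft³ = 1714.30 mL and 667.3 US tsp = 3289.07 mL.
1714.30 + 3289.07 ≈ 5003 mL.

5003 mL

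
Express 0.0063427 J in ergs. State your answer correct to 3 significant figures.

1 joule = 1.00000e+7 erg.
So 0.0063427 × 1.00000e+7 ≈ 63400 erg.

63400 erg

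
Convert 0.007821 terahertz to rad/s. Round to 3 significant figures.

4.91e+10 rad/s

1 THz = 6.28319e+12 radians per second.
Thus 0.007821 × 6.28319e+12 ≈ 4.91e+10 rad/s.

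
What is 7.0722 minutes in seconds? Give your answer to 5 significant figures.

424.33 seconds

1 min = 60.0000 s.
Thus 7.0722 × 60.0000 ≈ 424.33 s.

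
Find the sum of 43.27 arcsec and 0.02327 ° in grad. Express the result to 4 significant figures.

0.03921 gradians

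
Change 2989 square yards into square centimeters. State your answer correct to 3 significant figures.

2.50e+7 square centimeters

1 square yard = 8361.27 cm².
Then 2989 × 8361.27 ≈ 2.50e+7 cm².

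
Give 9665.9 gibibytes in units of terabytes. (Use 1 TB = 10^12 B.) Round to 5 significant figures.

10.379 terabytes

1 gibibyte = 0.00107374 TB.
9665.9 × 0.00107374 ≈ 10.379 TB.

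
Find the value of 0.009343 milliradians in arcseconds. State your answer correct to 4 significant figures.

1.927 arcsec

1 milliradian = 206.265 arcsec.
Then 0.009343 × 206.265 ≈ 1.927 arcsec.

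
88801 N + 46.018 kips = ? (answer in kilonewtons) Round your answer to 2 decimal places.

88801 N = 88.8010 kN and 46.018 kip = 204.698 kN.
88.8010 + 204.698 ≈ 293.50 kN.

293.50 kN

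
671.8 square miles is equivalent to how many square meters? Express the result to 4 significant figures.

1 mi² = 2.58999 × 10^6 m².
So 671.8 × 2.58999 × 10^6 ≈ 1.740 × 10^9 m².

1.740 × 10^9 m²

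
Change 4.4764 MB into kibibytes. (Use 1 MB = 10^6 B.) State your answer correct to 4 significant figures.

1 megabyte = 976.5625 kibibytes.
4.4764 × 976.5625 ≈ 4371 KiB.

4371 KiB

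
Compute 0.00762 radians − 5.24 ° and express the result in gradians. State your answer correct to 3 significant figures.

0.00762 rad = 0.485104 grad and 5.24 ° = 5.82222 grad.
0.485104 − 5.82222 ≈ -5.34 grad.

-5.34 gradians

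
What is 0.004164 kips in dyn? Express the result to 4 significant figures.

1 kip = 4.44822e+8 dynes.
So 0.004164 × 4.44822e+8 ≈ 1.852e+6 dyn.

1.852e+6 dyn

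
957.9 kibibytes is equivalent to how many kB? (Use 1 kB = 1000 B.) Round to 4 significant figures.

1 KiB = 1.02400 kB.
Thus 957.9 × 1.02400 ≈ 980.9 kB.

980.9 kilobytes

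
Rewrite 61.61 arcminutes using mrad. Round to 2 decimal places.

17.92 mrad

1 arcmin = 0.290888 mrad.
61.61 × 0.290888 ≈ 17.92 mrad.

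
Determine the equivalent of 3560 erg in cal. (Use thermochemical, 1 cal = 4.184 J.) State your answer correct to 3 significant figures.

8.51 × 10^-5 cal

1 erg = 2.39006 × 10^-8 calories.
Thus 3560 × 2.39006 × 10^-8 ≈ 8.51 × 10^-5 cal.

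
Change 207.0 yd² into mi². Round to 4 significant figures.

6.683e-5 mi²

1 square yard = 3.22831e-7 square miles.
Thus 207.0 × 3.22831e-7 ≈ 6.683e-5 mi².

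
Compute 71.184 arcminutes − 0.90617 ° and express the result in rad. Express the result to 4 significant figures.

0.004891 rad

71.184 arcmin = 0.0207066 rad and 0.90617 ° = 0.0158157 rad.
0.0207066 − 0.0158157 ≈ 0.004891 rad.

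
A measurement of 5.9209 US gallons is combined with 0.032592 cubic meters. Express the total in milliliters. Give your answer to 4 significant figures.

55010 mL

5.9209 US gal = 22413.04 mL and 0.032592 m³ = 32592.00 mL.
22413.04 + 32592.00 ≈ 55010 mL.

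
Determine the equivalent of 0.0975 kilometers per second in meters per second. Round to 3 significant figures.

97.5 meters per second

1 kilometer per second = 1000.00 m/s.
0.0975 × 1000.00 ≈ 97.5 m/s.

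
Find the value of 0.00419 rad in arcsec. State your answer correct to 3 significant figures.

864 arcseconds

1 radian = 206265 arcsec.
Thus 0.00419 × 206265 ≈ 864 arcsec.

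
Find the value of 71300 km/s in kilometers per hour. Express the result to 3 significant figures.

2.57 × 10^8 kilometers per hour

1 km/s = 3600.00 km/h.
Thus 71300 × 3600.00 ≈ 2.57 × 10^8 km/h.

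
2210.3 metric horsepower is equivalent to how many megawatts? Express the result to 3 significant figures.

1.63 megawatts

1 metric horsepower = 0.000735499 MW.
Then 2210.3 × 0.000735499 ≈ 1.63 MW.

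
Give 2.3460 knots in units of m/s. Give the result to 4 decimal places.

1 knot = 0.514444 m/s.
Then 2.3460 × 0.514444 ≈ 1.2069 m/s.

1.2069 meters per second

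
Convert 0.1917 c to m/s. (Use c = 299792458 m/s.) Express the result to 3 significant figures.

1 c = 2.99792 × 10^8 meters per second.
Then 0.1917 × 2.99792 × 10^8 ≈ 5.75 × 10^7 m/s.

5.75 × 10^7 meters per second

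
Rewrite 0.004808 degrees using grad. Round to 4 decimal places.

0.0053 grad

1 degree = 1.11111 grad.
Then 0.004808 × 1.11111 ≈ 0.0053 grad.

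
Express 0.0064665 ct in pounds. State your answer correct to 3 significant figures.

2.85e-6 pounds

1 carat = 0.000440925 pounds.
Then 0.0064665 × 0.000440925 ≈ 2.85e-6 lb.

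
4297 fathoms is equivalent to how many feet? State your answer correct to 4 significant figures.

1 fathom = 6.00000 feet.
So 4297 × 6.00000 ≈ 25780 ft.

25780 ft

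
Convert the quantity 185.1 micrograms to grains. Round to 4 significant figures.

0.002857 grains

1 microgram = 1.54324 × 10^-5 grains.
185.1 × 1.54324 × 10^-5 ≈ 0.002857 gr.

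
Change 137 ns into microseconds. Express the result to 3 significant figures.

0.137 μs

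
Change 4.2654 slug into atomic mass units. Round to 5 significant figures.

3.7487e+28 atomic mass units

1 slug = 8.78865e+27 atomic mass units.
Thus 4.2654 × 8.78865e+27 ≈ 3.7487e+28 u.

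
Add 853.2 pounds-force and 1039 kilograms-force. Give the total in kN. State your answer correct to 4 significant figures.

13.98 kN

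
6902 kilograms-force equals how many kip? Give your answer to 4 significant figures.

1 kgf = 0.00220462 kips.
Then 6902 × 0.00220462 ≈ 15.22 kip.

15.22 kips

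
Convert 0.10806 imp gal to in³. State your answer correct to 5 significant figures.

29.978 in³

1 imperial gallon = 277.419 in³.
So 0.10806 × 277.419 ≈ 29.978 in³.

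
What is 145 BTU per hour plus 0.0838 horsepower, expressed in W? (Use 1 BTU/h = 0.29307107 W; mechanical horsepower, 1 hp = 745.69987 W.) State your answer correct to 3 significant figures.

105 watts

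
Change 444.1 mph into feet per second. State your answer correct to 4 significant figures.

651.3 feet per second

1 mph = 1.46667 ft/s.
Thus 444.1 × 1.46667 ≈ 651.3 ft/s.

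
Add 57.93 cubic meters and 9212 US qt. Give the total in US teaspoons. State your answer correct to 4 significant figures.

57.93 m³ = 1.17531 × 10^7 US tsp and 9212 US qt = 1.76870 × 10^6 US tsp.
1.17531 × 10^7 + 1.76870 × 10^6 ≈ 1.352 × 10^7 US tsp.

1.352 × 10^7 US teaspoons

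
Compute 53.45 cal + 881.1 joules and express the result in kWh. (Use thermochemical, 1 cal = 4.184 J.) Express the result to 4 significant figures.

0.0003069 kilowatt-hours

53.45 cal = 6.21208e-5 kWh and 881.1 J = 0.000244750 kWh.
6.21208e-5 + 0.000244750 ≈ 0.0003069 kWh.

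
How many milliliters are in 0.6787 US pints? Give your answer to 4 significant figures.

1 US pt = 473.176 milliliters.
Then 0.6787 × 473.176 ≈ 321.1 mL.

321.1 mL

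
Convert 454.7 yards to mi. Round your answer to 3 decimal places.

1 yard = 0.000568182 miles.
Then 454.7 × 0.000568182 ≈ 0.258 mi.

0.258 mi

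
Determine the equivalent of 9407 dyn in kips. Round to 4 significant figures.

2.115 × 10^-5 kips

1 dyn = 2.24809 × 10^-9 kips.
9407 × 2.24809 × 10^-9 ≈ 2.115 × 10^-5 kip.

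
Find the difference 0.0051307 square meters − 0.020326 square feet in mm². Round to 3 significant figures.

3240 square millimeters

0.0051307 m² = 5130.70 mm² and 0.020326 ft² = 1888.35 mm².
5130.70 − 1888.35 ≈ 3240 mm².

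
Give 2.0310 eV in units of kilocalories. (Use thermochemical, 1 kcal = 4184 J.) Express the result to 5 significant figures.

7.7773e-23 kilocalories

1 eV = 3.82929e-23 kcal.
So 2.0310 × 3.82929e-23 ≈ 7.7773e-23 kcal.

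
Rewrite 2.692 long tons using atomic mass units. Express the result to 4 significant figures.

1 long ton = 6.11878e+29 u.
So 2.692 × 6.11878e+29 ≈ 1.647e+30 u.

1.647e+30 atomic mass units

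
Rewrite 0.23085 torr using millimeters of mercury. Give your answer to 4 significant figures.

1 torr = 0.9999999 mmHg.
Then 0.23085 × 0.9999999 ≈ 0.2308 mmHg.

0.2308 mmHg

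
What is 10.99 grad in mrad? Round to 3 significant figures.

1 gradian = 15.7080 mrad.
10.99 × 15.7080 ≈ 173 mrad.

173 milliradians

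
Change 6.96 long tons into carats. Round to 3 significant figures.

1 long ton = 5.08023 × 10^6 ct.
So 6.96 × 5.08023 × 10^6 ≈ 3.54 × 10^7 ct.

3.54 × 10^7 ct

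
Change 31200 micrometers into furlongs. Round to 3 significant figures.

0.000155 furlong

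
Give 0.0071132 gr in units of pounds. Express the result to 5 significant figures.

1.0162 × 10^-6 lb

1 grain = 0.000142857 lb.
0.0071132 × 0.000142857 ≈ 1.0162 × 10^-6 lb.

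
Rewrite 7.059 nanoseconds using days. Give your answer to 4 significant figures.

1 nanosecond = 1.15741e-14 days.
Thus 7.059 × 1.15741e-14 ≈ 8.170e-14 d.

8.170e-14 d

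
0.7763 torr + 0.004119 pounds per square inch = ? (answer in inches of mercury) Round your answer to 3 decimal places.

0.039 inHg

0.7763 torr = 0.0305630 inHg and 0.004119 psi = 0.00838637 inHg.
0.0305630 + 0.00838637 ≈ 0.039 inHg.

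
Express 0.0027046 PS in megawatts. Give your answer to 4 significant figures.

1.989 × 10^-6 MW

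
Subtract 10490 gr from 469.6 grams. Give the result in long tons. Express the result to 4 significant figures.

469.6 g = 0.000462183 long ton and 10490 gr = 0.000669005 long ton.
0.000462183 − 0.000669005 ≈ -0.0002068 long ton.

-0.0002068 long ton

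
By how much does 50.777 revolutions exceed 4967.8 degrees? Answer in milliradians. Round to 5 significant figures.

50.777 rev = 319041 mrad and 4967.8 ° = 86704.5 mrad.
319041 − 86704.5 ≈ 232340 mrad.

232340 mrad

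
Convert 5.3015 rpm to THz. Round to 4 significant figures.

8.836 × 10^-14 THz

1 rpm = 1.66667 × 10^-14 THz.
Thus 5.3015 × 1.66667 × 10^-14 ≈ 8.836 × 10^-14 THz.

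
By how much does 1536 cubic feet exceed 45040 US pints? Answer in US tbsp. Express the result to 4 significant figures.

1536 ft³ = 2.94146e+6 US tbsp and 45040 US pt = 1.44128e+6 US tbsp.
2.94146e+6 − 1.44128e+6 ≈ 1.500e+6 US tbsp.

1.500e+6 US tbsp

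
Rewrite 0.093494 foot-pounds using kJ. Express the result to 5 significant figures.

0.00012676 kilojoules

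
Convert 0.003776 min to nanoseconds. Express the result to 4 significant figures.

1 min = 6.00000 × 10^10 ns.
Thus 0.003776 × 6.00000 × 10^10 ≈ 2.266 × 10^8 ns.

2.266 × 10^8 nanoseconds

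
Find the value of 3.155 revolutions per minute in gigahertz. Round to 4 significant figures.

1 rpm = 1.66667 × 10^-11 GHz.
So 3.155 × 1.66667 × 10^-11 ≈ 5.258 × 10^-11 GHz.

5.258 × 10^-11 GHz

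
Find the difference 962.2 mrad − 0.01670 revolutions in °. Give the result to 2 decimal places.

962.2 mrad = 55.1300 ° and 0.01670 rev = 6.01200 °.
55.1300 − 6.01200 ≈ 49.12 °.

49.12 °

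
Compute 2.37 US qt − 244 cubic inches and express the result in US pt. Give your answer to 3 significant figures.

-3.71 US pt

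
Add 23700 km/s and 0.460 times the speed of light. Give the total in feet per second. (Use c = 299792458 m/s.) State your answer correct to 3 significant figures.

5.30 × 10^8 ft/s

23700 km/s = 7.77559 × 10^7 ft/s and 0.460 c = 4.52443 × 10^8 ft/s.
7.77559 × 10^7 + 4.52443 × 10^8 ≈ 5.30 × 10^8 ft/s.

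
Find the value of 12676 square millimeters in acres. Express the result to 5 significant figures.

1 mm² = 2.47105e-10 acre.
12676 × 2.47105e-10 ≈ 3.1323e-6 acre.

3.1323e-6 acre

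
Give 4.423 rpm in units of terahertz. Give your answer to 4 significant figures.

1 revolution per minute = 1.66667 × 10^-14 THz.
Then 4.423 × 1.66667 × 10^-14 ≈ 7.372 × 10^-14 THz.

7.372 × 10^-14 THz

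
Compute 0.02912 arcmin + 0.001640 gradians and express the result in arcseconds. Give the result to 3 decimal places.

0.02912 arcmin = 1.74720 arcsec and 0.001640 grad = 5.31360 arcsec.
1.74720 + 5.31360 ≈ 7.061 arcsec.

7.061 arcseconds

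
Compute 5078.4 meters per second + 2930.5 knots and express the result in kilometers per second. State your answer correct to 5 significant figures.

6.5860 km/s

5078.4 m/s = 5.07840 km/s and 2930.5 kn = 1.50758 km/s.
5.07840 + 1.50758 ≈ 6.5860 km/s.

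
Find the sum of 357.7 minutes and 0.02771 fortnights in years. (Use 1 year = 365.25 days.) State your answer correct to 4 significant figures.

357.7 min = 0.000680090 yr and 0.02771 fortnight = 0.00106212 yr.
0.000680090 + 0.00106212 ≈ 0.001742 yr.

0.001742 yr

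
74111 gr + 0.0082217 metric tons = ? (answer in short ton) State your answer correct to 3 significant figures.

74111 gr = 0.00529364 short ton and 0.0082217 t = 0.00906287 short ton.
0.00529364 + 0.00906287 ≈ 0.0144 short ton.

0.0144 short ton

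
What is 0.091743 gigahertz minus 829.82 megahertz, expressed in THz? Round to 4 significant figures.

-0.0007381 terahertz

0.091743 GHz = 9.17430e-5 THz and 829.82 MHz = 0.000829820 THz.
9.17430e-5 − 0.000829820 ≈ -0.0007381 THz.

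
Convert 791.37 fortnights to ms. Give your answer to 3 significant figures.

1 fortnight = 1.20960e+9 milliseconds.
Thus 791.37 × 1.20960e+9 ≈ 9.57e+11 ms.

9.57e+11 ms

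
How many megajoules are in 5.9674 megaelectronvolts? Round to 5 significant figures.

1 megaelectronvolt = 1.60218e-19 megajoules.
5.9674 × 1.60218e-19 ≈ 9.5608e-19 MJ.

9.5608e-19 MJ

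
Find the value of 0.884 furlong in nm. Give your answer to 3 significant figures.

1 furlong = 2.01168e+11 nm.
So 0.884 × 2.01168e+11 ≈ 1.78e+11 nm.

1.78e+11 nanometers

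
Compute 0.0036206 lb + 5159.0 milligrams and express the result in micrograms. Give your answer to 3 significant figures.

6.80 × 10^6 micrograms

0.0036206 lb = 1.64228 × 10^6 μg and 5159.0 mg = 5.15900 × 10^6 μg.
1.64228 × 10^6 + 5.15900 × 10^6 ≈ 6.80 × 10^6 μg.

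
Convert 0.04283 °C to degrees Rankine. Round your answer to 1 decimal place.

491.7 °R

°R = (°C + 273.15) × 9/5.
Applying the formula gives 491.7 °R.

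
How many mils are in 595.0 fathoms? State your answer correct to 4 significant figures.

1 fathom = 72000.0 mil.
So 595.0 × 72000.0 ≈ 4.284 × 10^7 mil.

4.284 × 10^7 mil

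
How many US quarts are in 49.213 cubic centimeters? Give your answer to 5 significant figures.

0.052003 US quarts

1 cm³ = 0.00105669 US quarts.
So 49.213 × 0.00105669 ≈ 0.052003 US qt.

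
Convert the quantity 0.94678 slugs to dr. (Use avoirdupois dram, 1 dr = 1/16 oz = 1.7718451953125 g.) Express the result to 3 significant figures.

1 slug = 8236.56 dr.
0.94678 × 8236.56 ≈ 7800 dr.

7800 dr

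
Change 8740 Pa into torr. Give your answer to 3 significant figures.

1 pascal = 0.00750062 torr.
8740 × 0.00750062 ≈ 65.6 torr.

65.6 torr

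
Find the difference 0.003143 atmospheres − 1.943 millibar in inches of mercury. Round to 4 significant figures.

0.003143 atm = 0.0940425 inHg and 1.943 mbar = 0.0573768 inHg.
0.0940425 − 0.0573768 ≈ 0.03667 inHg.

0.03667 inches of mercury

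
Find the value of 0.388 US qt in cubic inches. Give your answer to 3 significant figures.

22.4 in³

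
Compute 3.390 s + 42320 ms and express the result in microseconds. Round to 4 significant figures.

4.571 × 10^7 microseconds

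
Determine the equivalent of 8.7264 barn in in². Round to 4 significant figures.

1 barn = 1.55000 × 10^-25 square inches.
Thus 8.7264 × 1.55000 × 10^-25 ≈ 1.353 × 10^-24 in².

1.353 × 10^-24 square inches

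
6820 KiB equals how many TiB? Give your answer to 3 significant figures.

6.35 × 10^-6 TiB

1 kibibyte = 9.31323 × 10^-10 TiB.
Thus 6820 × 9.31323 × 10^-10 ≈ 6.35 × 10^-6 TiB.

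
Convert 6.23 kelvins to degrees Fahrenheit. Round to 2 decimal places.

-448.46 °F

K = (°F + 459.67) × 5/9.
Applying the formula gives -448.46 °F.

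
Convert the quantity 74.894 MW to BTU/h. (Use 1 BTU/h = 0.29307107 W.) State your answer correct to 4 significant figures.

2.555e+8 BTU per hour

1 megawatt = 3.41214e+6 BTU per hour.
74.894 × 3.41214e+6 ≈ 2.555e+8 BTU/h.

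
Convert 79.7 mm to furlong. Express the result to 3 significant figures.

1 mm = 4.97097e-6 furlong.
So 79.7 × 4.97097e-6 ≈ 0.000396 furlong.

0.000396 furlong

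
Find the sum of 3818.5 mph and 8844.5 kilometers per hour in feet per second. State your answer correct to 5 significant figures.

13661 feet per second

3818.5 mph = 5600.47 ft/s and 8844.5 km/h = 8060.39 ft/s.
5600.47 + 8060.39 ≈ 13661 ft/s.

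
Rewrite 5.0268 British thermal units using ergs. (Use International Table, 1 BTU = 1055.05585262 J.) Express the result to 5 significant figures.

1 British thermal unit = 1.05506e+10 ergs.
Thus 5.0268 × 1.05506e+10 ≈ 5.3036e+10 erg.

5.3036e+10 erg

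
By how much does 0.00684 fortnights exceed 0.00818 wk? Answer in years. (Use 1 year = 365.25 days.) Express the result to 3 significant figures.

0.000105 yr

0.00684 fortnight = 0.000262177 yr and 0.00818 wk = 0.000156769 yr.
0.000262177 − 0.000156769 ≈ 0.000105 yr.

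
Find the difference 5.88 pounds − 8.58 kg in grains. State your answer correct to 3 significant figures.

-91200 grains

5.88 lb = 41160.00 gr and 8.58 kg = 132409.6 gr.
41160.00 − 132409.6 ≈ -91200 gr.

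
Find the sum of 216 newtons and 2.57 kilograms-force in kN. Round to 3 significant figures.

0.241 kilonewtons

216 N = 0.216000 kN and 2.57 kgf = 0.0252031 kN.
0.216000 + 0.0252031 ≈ 0.241 kN.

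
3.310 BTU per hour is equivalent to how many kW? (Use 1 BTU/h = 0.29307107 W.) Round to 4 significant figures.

1 BTU/h = 0.000293071 kW.
So 3.310 × 0.000293071 ≈ 0.0009701 kW.

0.0009701 kW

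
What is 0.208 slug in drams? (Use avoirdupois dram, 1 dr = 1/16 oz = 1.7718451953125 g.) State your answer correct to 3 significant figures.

1 slug = 8236.56 drams.
0.208 × 8236.56 ≈ 1710 dr.

1710 dr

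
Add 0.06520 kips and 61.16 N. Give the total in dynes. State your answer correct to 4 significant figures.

3.512e+7 dyn

0.06520 kip = 2.90024e+7 dyn and 61.16 N = 6.11600e+6 dyn.
2.90024e+7 + 6.11600e+6 ≈ 3.512e+7 dyn.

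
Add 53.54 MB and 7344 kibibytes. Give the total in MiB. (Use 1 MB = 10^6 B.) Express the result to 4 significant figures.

58.23 mebibytes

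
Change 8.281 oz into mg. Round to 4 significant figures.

1 oz = 28349.5 mg.
8.281 × 28349.5 ≈ 234800 mg.

234800 mg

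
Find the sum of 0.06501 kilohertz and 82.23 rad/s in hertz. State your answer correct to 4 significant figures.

0.06501 kHz = 65.0100 Hz and 82.23 rad/s = 13.0873 Hz.
65.0100 + 13.0873 ≈ 78.10 Hz.

78.10 Hz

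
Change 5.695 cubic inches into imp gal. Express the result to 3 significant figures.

1 cubic inch = 0.00360465 imperial gallons.
Thus 5.695 × 0.00360465 ≈ 0.0205 imp gal.

0.0205 imperial gallons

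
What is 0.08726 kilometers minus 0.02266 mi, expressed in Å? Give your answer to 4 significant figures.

0.08726 km = 8.72600 × 10^11 Å and 0.02266 mi = 3.64677 × 10^11 Å.
8.72600 × 10^11 − 3.64677 × 10^11 ≈ 5.079 × 10^11 Å.

5.079 × 10^11 angstroms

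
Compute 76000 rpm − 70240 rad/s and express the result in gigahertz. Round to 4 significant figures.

-9.912 × 10^-6 gigahertz

76000 rpm = 1.26667 × 10^-6 GHz and 70240 rad/s = 1.11790 × 10^-5 GHz.
1.26667 × 10^-6 − 1.11790 × 10^-5 ≈ -9.912 × 10^-6 GHz.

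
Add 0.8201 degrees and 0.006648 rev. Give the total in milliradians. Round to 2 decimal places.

56.08 mrad

0.8201 ° = 14.3134 mrad and 0.006648 rev = 41.7706 mrad.
14.3134 + 41.7706 ≈ 56.08 mrad.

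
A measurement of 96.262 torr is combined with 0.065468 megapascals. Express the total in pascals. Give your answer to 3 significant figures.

96.262 torr = 12833.9 Pa and 0.065468 MPa = 65468.0 Pa.
12833.9 + 65468.0 ≈ 78300 Pa.

78300 Pa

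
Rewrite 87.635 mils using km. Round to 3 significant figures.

1 mil = 2.54000 × 10^-8 km.
Then 87.635 × 2.54000 × 10^-8 ≈ 2.23 × 10^-6 km.

2.23 × 10^-6 kilometers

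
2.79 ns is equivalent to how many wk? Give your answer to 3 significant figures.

1 nanosecond = 1.65344 × 10^-15 wk.
Then 2.79 × 1.65344 × 10^-15 ≈ 4.61 × 10^-15 wk.

4.61 × 10^-15 weeks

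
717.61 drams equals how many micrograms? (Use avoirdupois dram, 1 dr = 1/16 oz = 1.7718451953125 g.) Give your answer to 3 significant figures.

1.27e+9 μg

1 dram = 1.77185e+6 μg.
So 717.61 × 1.77185e+6 ≈ 1.27e+9 μg.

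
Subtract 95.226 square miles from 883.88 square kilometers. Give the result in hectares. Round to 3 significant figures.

883.88 km² = 88388.0 ha and 95.226 mi² = 24663.4 ha.
88388.0 − 24663.4 ≈ 63700 ha.

63700 ha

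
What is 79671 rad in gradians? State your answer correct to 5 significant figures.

5.0720 × 10^6 gradians

1 radian = 63.6620 grad.
Then 79671 × 63.6620 ≈ 5.0720 × 10^6 grad.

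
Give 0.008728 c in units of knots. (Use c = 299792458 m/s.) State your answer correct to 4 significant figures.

5.086 × 10^6 kn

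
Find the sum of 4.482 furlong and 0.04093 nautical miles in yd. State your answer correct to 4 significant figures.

1069 yd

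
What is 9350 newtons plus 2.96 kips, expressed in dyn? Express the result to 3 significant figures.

2.25e+9 dynes

9350 N = 9.35000e+8 dyn and 2.96 kip = 1.31667e+9 dyn.
9.35000e+8 + 1.31667e+9 ≈ 2.25e+9 dyn.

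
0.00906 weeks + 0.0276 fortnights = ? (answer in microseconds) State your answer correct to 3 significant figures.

3.89e+10 microseconds

0.00906 wk = 5.47949e+9 μs and 0.0276 fortnight = 3.33850e+10 μs.
5.47949e+9 + 3.33850e+10 ≈ 3.89e+10 μs.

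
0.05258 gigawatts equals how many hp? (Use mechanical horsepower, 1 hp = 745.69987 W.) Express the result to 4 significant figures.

1 gigawatt = 1.34102 × 10^6 horsepower.
0.05258 × 1.34102 × 10^6 ≈ 70510 hp.

70510 horsepower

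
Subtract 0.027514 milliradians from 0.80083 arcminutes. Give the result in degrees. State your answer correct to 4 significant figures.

0.01177 °

0.80083 arcmin = 0.0133472 ° and 0.027514 mrad = 0.00157644 °.
0.0133472 − 0.00157644 ≈ 0.01177 °.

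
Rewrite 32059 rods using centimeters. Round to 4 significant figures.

1 rod = 502.920 cm.
Thus 32059 × 502.920 ≈ 1.612e+7 cm.

1.612e+7 cm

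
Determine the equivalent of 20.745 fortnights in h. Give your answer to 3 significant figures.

1 fortnight = 336.000 h.
Then 20.745 × 336.000 ≈ 6970 h.

6970 h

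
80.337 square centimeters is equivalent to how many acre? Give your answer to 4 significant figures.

1.985 × 10^-6 acres

1 cm² = 2.47105 × 10^-8 acres.
80.337 × 2.47105 × 10^-8 ≈ 1.985 × 10^-6 acre.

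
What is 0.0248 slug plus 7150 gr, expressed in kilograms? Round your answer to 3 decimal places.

0.0248 slug = 0.361929 kg and 7150 gr = 0.463312 kg.
0.361929 + 0.463312 ≈ 0.825 kg.

0.825 kilograms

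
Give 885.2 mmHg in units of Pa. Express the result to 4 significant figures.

118000 pascals

1 millimeter of mercury = 133.322 Pa.
So 885.2 × 133.322 ≈ 118000 Pa.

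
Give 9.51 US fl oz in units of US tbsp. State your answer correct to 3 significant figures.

1 US fluid ounce = 2.00000 US tablespoons.
So 9.51 × 2.00000 ≈ 19.0 US tbsp.

19.0 US tbsp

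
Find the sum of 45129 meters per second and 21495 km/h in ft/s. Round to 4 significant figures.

45129 m/s = 148061 ft/s and 21495 km/h = 19589.3 ft/s.
148061 + 19589.3 ≈ 167700 ft/s.

167700 ft/s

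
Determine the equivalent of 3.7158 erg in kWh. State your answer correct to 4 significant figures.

1 erg = 2.77778 × 10^-14 kWh.
3.7158 × 2.77778 × 10^-14 ≈ 1.032 × 10^-13 kWh.

1.032 × 10^-13 kWh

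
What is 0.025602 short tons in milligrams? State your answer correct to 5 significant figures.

1 short ton = 9.07185 × 10^8 mg.
Then 0.025602 × 9.07185 × 10^8 ≈ 2.3226 × 10^7 mg.

2.3226 × 10^7 mg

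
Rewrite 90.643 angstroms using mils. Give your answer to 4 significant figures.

1 angstrom = 3.93701e-6 mil.
So 90.643 × 3.93701e-6 ≈ 0.0003569 mil.

0.0003569 mils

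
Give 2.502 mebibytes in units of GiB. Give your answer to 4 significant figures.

0.002443 GiB

1 MiB = 0.0009765625 GiB.
2.502 × 0.0009765625 ≈ 0.002443 GiB.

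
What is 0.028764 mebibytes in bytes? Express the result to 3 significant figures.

1 mebibyte = 1.04858e+6 B.
Thus 0.028764 × 1.04858e+6 ≈ 30200 B.

30200 B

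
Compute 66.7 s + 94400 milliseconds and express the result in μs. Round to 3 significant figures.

1.61 × 10^8 μs

66.7 s = 6.67000 × 10^7 μs and 94400 ms = 9.44000 × 10^7 μs.
6.67000 × 10^7 + 9.44000 × 10^7 ≈ 1.61 × 10^8 μs.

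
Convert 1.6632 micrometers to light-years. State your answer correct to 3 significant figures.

1.76 × 10^-22 light-years

1 μm = 1.05700 × 10^-22 light-years.
So 1.6632 × 1.05700 × 10^-22 ≈ 1.76 × 10^-22 ly.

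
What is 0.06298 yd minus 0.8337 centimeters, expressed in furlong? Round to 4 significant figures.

0.06298 yd = 0.000286273 furlong and 0.8337 cm = 4.14430 × 10^-5 furlong.
0.000286273 − 4.14430 × 10^-5 ≈ 0.0002448 furlong.

0.0002448 furlongs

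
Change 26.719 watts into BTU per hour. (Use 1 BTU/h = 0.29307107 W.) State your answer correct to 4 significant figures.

91.17 BTU/h

1 watt = 3.41214 BTU/h.
26.719 × 3.41214 ≈ 91.17 BTU/h.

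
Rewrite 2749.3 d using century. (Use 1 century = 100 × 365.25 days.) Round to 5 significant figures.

0.075272 century

1 day = 2.73785 × 10^-5 centuries.
So 2749.3 × 2.73785 × 10^-5 ≈ 0.075272 century.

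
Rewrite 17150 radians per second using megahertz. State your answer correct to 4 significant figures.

1 rad/s = 1.59155 × 10^-7 megahertz.
17150 × 1.59155 × 10^-7 ≈ 0.002730 MHz.

0.002730 megahertz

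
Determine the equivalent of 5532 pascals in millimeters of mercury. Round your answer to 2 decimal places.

1 pascal = 0.00750062 mmHg.
So 5532 × 0.00750062 ≈ 41.49 mmHg.

41.49 mmHg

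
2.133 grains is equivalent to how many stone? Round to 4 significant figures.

1 gr = 1.02041e-5 stone.
2.133 × 1.02041e-5 ≈ 2.177e-5 st.

2.177e-5 st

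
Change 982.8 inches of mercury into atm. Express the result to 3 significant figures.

32.8 atmospheres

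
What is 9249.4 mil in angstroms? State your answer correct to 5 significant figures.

2.3493 × 10^9 Å

1 mil = 254000 angstroms.
Then 9249.4 × 254000 ≈ 2.3493 × 10^9 Å.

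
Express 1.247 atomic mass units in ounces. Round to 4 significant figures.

7.304e-26 ounces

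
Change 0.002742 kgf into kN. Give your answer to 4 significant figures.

2.689 × 10^-5 kN

1 kgf = 0.00980665 kN.
Thus 0.002742 × 0.00980665 ≈ 2.689 × 10^-5 kN.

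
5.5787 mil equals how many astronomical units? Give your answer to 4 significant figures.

9.472e-16 au

1 mil = 1.69789e-16 astronomical units.
Thus 5.5787 × 1.69789e-16 ≈ 9.472e-16 au.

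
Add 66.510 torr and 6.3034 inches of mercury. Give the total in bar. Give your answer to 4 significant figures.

66.510 torr = 0.0886727 bar and 6.3034 inHg = 0.213458 bar.
0.0886727 + 0.213458 ≈ 0.3021 bar.

0.3021 bar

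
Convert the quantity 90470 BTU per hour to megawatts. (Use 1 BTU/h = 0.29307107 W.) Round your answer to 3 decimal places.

1 BTU/h = 2.93071e-7 megawatts.
Then 90470 × 2.93071e-7 ≈ 0.027 MW.

0.027 MW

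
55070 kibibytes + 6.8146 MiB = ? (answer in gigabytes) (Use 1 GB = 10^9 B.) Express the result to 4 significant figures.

0.06354 GB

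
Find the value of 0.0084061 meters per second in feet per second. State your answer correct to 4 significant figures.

0.02758 ft/s

1 m/s = 3.28084 ft/s.
Thus 0.0084061 × 3.28084 ≈ 0.02758 ft/s.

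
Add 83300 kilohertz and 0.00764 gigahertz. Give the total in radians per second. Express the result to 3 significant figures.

5.71e+8 radians per second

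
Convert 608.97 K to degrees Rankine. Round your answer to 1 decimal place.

1096.1 degrees Rankine

°R = K × 9/5.
Applying the formula gives 1096.1 °R.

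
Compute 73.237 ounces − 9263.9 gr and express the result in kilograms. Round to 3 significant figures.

1.48 kilograms

73.237 oz = 2.07623 kg and 9263.9 gr = 0.600291 kg.
2.07623 − 0.600291 ≈ 1.48 kg.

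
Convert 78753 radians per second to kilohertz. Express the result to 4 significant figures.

12.53 kilohertz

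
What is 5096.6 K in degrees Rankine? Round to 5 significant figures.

9173.9 degrees Rankine

°R = K × 9/5.
Applying the formula gives 9173.9 °R.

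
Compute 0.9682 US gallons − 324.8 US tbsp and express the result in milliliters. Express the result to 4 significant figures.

0.9682 US gal = 3665.04 mL and 324.8 US tbsp = 4802.74 mL.
3665.04 − 4802.74 ≈ -1138 mL.

-1138 milliliters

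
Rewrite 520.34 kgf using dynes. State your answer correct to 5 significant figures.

5.1028e+8 dyn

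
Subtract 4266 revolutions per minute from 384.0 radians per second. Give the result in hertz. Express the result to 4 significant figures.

-9.985 Hz

384.0 rad/s = 61.115498 Hz and 4266 rpm = 71.100000 Hz.
61.115498 − 71.100000 ≈ -9.985 Hz.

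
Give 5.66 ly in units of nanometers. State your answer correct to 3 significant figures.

1 light-year = 9.46073e+24 nanometers.
Thus 5.66 × 9.46073e+24 ≈ 5.35e+25 nm.

5.35e+25 nm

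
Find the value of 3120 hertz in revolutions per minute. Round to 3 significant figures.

1 hertz = 60.0000 rpm.
3120 × 60.0000 ≈ 187000 rpm.

187000 rpm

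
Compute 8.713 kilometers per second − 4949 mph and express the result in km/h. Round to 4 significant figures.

8.713 km/s = 31366.8 km/h and 4949 mph = 7964.64 km/h.
31366.8 − 7964.64 ≈ 23400 km/h.

23400 kilometers per hour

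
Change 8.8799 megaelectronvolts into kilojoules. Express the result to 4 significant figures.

1.423 × 10^-15 kJ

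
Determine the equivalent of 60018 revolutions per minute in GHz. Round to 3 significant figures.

1 rpm = 1.66667e-11 GHz.
Then 60018 × 1.66667e-11 ≈ 1.00e-6 GHz.

1.00e-6 gigahertz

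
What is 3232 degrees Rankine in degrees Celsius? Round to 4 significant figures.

1522 °C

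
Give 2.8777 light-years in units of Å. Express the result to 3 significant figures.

1 ly = 9.46073e+25 angstroms.
So 2.8777 × 9.46073e+25 ≈ 2.72e+26 Å.

2.72e+26 Å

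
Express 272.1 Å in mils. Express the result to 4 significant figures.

0.001071 mils

1 Å = 3.93701e-6 mils.
Then 272.1 × 3.93701e-6 ≈ 0.001071 mil.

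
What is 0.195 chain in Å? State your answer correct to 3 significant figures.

1 chain = 2.01168e+11 angstroms.
Then 0.195 × 2.01168e+11 ≈ 3.92e+10 Å.

3.92e+10 Å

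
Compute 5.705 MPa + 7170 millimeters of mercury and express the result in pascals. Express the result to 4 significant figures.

6.661e+6 Pa

5.705 MPa = 5.70500e+6 Pa and 7170 mmHg = 955922 Pa.
5.70500e+6 + 955922 ≈ 6.661e+6 Pa.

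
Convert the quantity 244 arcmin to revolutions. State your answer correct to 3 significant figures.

0.0113 rev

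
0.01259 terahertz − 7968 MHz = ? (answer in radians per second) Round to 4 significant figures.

0.01259 THz = 7.91053e+10 rad/s and 7968 MHz = 5.00644e+10 rad/s.
7.91053e+10 − 5.00644e+10 ≈ 2.904e+10 rad/s.

2.904e+10 rad/s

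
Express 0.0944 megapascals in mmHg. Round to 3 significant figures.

1 megapascal = 7500.62 millimeters of mercury.
Then 0.0944 × 7500.62 ≈ 708 mmHg.

708 mmHg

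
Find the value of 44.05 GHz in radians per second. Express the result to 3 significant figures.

1 GHz = 6.28319e+9 rad/s.
Then 44.05 × 6.28319e+9 ≈ 2.77e+11 rad/s.

2.77e+11 rad/s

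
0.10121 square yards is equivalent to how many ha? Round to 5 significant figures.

1 square yard = 8.36127 × 10^-5 hectares.
0.10121 × 8.36127 × 10^-5 ≈ 8.4624 × 10^-6 ha.

8.4624 × 10^-6 ha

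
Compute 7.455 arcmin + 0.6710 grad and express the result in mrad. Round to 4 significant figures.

12.71 mrad

7.455 arcmin = 2.16857 mrad and 0.6710 grad = 10.5400 mrad.
2.16857 + 10.5400 ≈ 12.71 mrad.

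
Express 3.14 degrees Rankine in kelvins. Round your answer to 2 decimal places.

1.74 kelvins

°R = K × 9/5.
Applying the formula gives 1.74 K.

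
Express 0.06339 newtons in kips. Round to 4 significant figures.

1.425 × 10^-5 kip

1 newton = 0.000224809 kip.
0.06339 × 0.000224809 ≈ 1.425 × 10^-5 kip.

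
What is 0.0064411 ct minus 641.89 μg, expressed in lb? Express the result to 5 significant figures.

1.4249 × 10^-6 pounds

0.0064411 ct = 2.84004 × 10^-6 lb and 641.89 μg = 1.41513 × 10^-6 lb.
2.84004 × 10^-6 − 1.41513 × 10^-6 ≈ 1.4249 × 10^-6 lb.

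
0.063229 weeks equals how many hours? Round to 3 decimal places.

10.622 h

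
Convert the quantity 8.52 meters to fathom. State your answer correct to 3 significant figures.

4.66 fathoms

1 m = 0.546807 fathoms.
Then 8.52 × 0.546807 ≈ 4.66 fathom.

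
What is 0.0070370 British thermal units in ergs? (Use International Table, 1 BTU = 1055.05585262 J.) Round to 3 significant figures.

7.42 × 10^7 erg

1 BTU = 1.05506 × 10^10 erg.
Thus 0.0070370 × 1.05506 × 10^10 ≈ 7.42 × 10^7 erg.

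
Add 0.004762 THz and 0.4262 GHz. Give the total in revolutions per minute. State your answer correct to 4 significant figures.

3.113e+11 rpm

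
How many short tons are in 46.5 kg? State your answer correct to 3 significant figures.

1 kg = 0.00110231 short tons.
So 46.5 × 0.00110231 ≈ 0.0513 short ton.

0.0513 short ton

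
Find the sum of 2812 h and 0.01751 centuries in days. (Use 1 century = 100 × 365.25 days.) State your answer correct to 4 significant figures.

2812 h = 117.167 d and 0.01751 century = 639.553 d.
117.167 + 639.553 ≈ 756.7 d.

756.7 d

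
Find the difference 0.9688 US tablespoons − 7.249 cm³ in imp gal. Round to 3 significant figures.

0.00156 imp gal

0.9688 US tbsp = 0.00315115 imp gal and 7.249 cm³ = 0.00159456 imp gal.
0.00315115 − 0.00159456 ≈ 0.00156 imp gal.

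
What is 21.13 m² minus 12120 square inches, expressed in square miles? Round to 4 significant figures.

21.13 m² = 8.15834e-6 mi² and 12120 in² = 3.01906e-6 mi².
8.15834e-6 − 3.01906e-6 ≈ 5.139e-6 mi².

5.139e-6 mi²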